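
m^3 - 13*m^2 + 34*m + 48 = (m - 8)*(m - 6)*(m + 1)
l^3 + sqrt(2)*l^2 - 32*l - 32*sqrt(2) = (l - 4*sqrt(2))*(l + sqrt(2))*(l + 4*sqrt(2))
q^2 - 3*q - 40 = (q - 8)*(q + 5)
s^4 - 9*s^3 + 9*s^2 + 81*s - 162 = (s - 6)*(s - 3)^2*(s + 3)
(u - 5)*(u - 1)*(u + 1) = u^3 - 5*u^2 - u + 5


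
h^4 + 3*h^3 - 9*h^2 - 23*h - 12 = (h - 3)*(h + 1)^2*(h + 4)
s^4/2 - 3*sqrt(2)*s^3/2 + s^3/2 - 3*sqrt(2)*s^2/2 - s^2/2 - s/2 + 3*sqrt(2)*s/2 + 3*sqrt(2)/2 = (s/2 + 1/2)*(s - 1)*(s + 1)*(s - 3*sqrt(2))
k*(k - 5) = k^2 - 5*k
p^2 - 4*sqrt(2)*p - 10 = (p - 5*sqrt(2))*(p + sqrt(2))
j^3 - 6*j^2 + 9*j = j*(j - 3)^2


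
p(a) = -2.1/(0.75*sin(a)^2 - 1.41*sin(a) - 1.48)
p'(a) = -2.1*(-1.5*sin(a)*cos(a) + 1.41*cos(a))/(0.75*sin(a)^2 - 1.41*sin(a) - 1.48)^2 = (3.15*sin(a) - 2.961)*cos(a)/(-0.75*sin(a)^2 + 1.41*sin(a) + 1.48)^2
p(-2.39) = 12.53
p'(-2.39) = 132.98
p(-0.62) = 5.15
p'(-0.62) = -23.48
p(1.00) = 0.98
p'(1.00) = -0.04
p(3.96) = 41.27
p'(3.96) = 1388.78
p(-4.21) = 0.98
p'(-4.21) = 0.02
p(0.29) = 1.15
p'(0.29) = -0.59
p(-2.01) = -5.11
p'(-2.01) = 14.66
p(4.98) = -3.64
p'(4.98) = -4.76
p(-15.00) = 8.54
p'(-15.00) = 62.92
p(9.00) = 1.09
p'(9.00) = 0.41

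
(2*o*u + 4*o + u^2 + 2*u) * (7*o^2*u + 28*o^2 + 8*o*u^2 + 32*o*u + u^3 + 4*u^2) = 14*o^3*u^2 + 84*o^3*u + 112*o^3 + 23*o^2*u^3 + 138*o^2*u^2 + 184*o^2*u + 10*o*u^4 + 60*o*u^3 + 80*o*u^2 + u^5 + 6*u^4 + 8*u^3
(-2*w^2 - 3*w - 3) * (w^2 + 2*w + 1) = -2*w^4 - 7*w^3 - 11*w^2 - 9*w - 3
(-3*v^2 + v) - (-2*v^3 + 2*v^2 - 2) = 2*v^3 - 5*v^2 + v + 2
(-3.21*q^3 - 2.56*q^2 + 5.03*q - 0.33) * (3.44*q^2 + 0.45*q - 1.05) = -11.0424*q^5 - 10.2509*q^4 + 19.5217*q^3 + 3.8163*q^2 - 5.43*q + 0.3465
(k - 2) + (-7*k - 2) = -6*k - 4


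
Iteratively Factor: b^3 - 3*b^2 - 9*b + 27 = (b + 3)*(b^2 - 6*b + 9) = (b - 3)*(b + 3)*(b - 3)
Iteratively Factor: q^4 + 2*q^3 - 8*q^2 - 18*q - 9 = (q + 1)*(q^3 + q^2 - 9*q - 9) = (q + 1)^2*(q^2 - 9) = (q + 1)^2*(q + 3)*(q - 3)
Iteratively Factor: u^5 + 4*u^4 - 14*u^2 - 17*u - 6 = (u + 3)*(u^4 + u^3 - 3*u^2 - 5*u - 2) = (u + 1)*(u + 3)*(u^3 - 3*u - 2) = (u + 1)^2*(u + 3)*(u^2 - u - 2) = (u - 2)*(u + 1)^2*(u + 3)*(u + 1)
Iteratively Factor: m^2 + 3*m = (m)*(m + 3)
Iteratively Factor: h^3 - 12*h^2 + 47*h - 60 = (h - 3)*(h^2 - 9*h + 20) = (h - 5)*(h - 3)*(h - 4)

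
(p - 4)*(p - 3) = p^2 - 7*p + 12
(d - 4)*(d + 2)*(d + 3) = d^3 + d^2 - 14*d - 24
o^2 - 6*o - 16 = (o - 8)*(o + 2)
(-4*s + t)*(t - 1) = -4*s*t + 4*s + t^2 - t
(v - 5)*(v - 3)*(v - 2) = v^3 - 10*v^2 + 31*v - 30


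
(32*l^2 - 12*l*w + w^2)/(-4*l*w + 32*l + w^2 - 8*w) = (-8*l + w)/(w - 8)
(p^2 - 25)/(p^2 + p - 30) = (p + 5)/(p + 6)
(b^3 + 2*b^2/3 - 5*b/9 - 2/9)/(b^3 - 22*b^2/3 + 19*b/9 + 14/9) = (b + 1)/(b - 7)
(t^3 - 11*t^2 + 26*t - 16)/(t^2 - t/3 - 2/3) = 3*(t^2 - 10*t + 16)/(3*t + 2)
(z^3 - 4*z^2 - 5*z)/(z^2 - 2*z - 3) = z*(z - 5)/(z - 3)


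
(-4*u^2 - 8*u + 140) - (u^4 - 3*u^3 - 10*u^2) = -u^4 + 3*u^3 + 6*u^2 - 8*u + 140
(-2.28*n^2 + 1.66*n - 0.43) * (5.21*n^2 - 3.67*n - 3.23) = -11.8788*n^4 + 17.0162*n^3 - 0.968100000000001*n^2 - 3.7837*n + 1.3889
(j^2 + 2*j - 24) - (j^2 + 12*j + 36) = -10*j - 60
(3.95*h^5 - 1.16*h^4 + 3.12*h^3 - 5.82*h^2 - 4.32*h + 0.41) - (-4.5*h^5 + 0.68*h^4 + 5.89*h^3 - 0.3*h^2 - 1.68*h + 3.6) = 8.45*h^5 - 1.84*h^4 - 2.77*h^3 - 5.52*h^2 - 2.64*h - 3.19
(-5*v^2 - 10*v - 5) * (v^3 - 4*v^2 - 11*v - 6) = -5*v^5 + 10*v^4 + 90*v^3 + 160*v^2 + 115*v + 30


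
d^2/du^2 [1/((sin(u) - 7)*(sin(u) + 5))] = (-4*sin(u)^4 + 6*sin(u)^3 - 138*sin(u)^2 + 58*sin(u) + 78)/((sin(u) - 7)^3*(sin(u) + 5)^3)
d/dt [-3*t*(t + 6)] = -6*t - 18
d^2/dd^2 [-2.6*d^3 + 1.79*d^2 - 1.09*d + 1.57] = 3.58 - 15.6*d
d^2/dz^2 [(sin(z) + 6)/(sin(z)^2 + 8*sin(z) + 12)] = (2*sin(z) + cos(z)^2 + 1)/(sin(z) + 2)^3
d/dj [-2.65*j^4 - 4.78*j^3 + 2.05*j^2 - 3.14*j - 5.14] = -10.6*j^3 - 14.34*j^2 + 4.1*j - 3.14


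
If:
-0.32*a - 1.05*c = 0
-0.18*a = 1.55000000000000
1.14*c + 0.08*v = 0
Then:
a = -8.61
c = 2.62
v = -37.40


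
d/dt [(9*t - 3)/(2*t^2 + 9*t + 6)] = 3*(-6*t^2 + 4*t + 27)/(4*t^4 + 36*t^3 + 105*t^2 + 108*t + 36)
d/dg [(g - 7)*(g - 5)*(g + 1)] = 3*g^2 - 22*g + 23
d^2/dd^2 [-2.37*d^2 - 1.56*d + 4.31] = -4.74000000000000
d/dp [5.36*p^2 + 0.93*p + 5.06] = 10.72*p + 0.93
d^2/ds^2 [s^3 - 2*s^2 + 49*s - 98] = 6*s - 4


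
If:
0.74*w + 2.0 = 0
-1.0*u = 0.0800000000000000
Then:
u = -0.08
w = -2.70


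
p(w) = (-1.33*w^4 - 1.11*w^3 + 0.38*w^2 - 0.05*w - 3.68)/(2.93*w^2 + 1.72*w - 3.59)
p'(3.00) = -2.72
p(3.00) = -4.94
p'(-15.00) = 13.50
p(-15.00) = -100.82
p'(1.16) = 6.29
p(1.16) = -3.14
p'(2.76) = -2.46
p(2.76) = -4.32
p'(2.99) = -2.71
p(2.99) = -4.92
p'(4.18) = -3.87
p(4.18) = -8.84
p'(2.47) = -2.13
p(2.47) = -3.65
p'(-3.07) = 2.43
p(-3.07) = -4.59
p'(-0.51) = -0.16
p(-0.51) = 0.94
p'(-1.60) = -28.40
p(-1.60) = -5.87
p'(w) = (-5.86*w - 1.72)*(-1.33*w^4 - 1.11*w^3 + 0.38*w^2 - 0.05*w - 3.68)/(2.93*w^2 + 1.72*w - 3.59)^2 + (-5.32*w^3 - 3.33*w^2 + 0.76*w - 0.05)/(2.93*w^2 + 1.72*w - 3.59)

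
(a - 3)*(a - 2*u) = a^2 - 2*a*u - 3*a + 6*u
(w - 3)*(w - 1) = w^2 - 4*w + 3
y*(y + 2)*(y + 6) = y^3 + 8*y^2 + 12*y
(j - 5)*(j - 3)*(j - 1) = j^3 - 9*j^2 + 23*j - 15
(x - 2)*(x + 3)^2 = x^3 + 4*x^2 - 3*x - 18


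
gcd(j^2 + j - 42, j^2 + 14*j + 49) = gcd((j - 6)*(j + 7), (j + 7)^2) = j + 7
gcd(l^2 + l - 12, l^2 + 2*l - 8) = l + 4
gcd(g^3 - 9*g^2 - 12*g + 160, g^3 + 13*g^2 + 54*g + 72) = g + 4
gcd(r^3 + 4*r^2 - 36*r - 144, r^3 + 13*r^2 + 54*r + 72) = r^2 + 10*r + 24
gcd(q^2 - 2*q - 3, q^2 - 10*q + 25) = 1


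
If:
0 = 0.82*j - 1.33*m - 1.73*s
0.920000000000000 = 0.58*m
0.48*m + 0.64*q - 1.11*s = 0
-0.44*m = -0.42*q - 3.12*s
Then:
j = 3.23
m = 1.59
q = -0.65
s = 0.31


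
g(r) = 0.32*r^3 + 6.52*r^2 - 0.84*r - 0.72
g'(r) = 0.96*r^2 + 13.04*r - 0.84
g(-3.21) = 58.57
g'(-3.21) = -32.81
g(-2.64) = 41.05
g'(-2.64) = -28.57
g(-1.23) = 9.58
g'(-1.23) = -15.43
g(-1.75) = 19.00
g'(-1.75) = -20.72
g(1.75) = 19.49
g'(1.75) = 24.92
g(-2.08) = 26.36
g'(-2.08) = -23.81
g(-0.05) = -0.66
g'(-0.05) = -1.49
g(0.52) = 0.65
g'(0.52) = 6.20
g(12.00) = 1481.04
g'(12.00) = 293.88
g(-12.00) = 395.28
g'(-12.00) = -19.08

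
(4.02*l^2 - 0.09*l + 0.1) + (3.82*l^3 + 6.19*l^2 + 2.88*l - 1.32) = 3.82*l^3 + 10.21*l^2 + 2.79*l - 1.22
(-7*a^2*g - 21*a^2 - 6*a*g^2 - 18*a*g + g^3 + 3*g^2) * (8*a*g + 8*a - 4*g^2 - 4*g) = -56*a^3*g^2 - 224*a^3*g - 168*a^3 - 20*a^2*g^3 - 80*a^2*g^2 - 60*a^2*g + 32*a*g^4 + 128*a*g^3 + 96*a*g^2 - 4*g^5 - 16*g^4 - 12*g^3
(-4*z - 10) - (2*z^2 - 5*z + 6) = -2*z^2 + z - 16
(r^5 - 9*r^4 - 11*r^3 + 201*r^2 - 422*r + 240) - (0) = r^5 - 9*r^4 - 11*r^3 + 201*r^2 - 422*r + 240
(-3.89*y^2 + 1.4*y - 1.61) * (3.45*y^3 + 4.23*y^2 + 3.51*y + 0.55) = -13.4205*y^5 - 11.6247*y^4 - 13.2864*y^3 - 4.0358*y^2 - 4.8811*y - 0.8855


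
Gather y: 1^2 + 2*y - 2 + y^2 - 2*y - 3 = y^2 - 4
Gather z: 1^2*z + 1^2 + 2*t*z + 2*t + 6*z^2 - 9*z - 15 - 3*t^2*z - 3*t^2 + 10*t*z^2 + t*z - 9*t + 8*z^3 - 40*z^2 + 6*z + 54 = -3*t^2 - 7*t + 8*z^3 + z^2*(10*t - 34) + z*(-3*t^2 + 3*t - 2) + 40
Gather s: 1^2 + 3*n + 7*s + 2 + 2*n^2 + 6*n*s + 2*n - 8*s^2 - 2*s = 2*n^2 + 5*n - 8*s^2 + s*(6*n + 5) + 3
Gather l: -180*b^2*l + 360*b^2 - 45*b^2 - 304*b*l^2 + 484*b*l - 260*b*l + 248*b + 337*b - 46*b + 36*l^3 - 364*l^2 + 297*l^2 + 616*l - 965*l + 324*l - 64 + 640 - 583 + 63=315*b^2 + 539*b + 36*l^3 + l^2*(-304*b - 67) + l*(-180*b^2 + 224*b - 25) + 56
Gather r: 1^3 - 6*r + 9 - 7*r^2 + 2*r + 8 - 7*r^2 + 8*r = -14*r^2 + 4*r + 18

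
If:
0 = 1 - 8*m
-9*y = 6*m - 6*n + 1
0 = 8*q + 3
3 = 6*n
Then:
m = 1/8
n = 1/2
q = -3/8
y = 5/36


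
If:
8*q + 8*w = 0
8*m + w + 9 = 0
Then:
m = -w/8 - 9/8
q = -w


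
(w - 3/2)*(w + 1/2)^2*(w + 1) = w^4 + w^3/2 - 7*w^2/4 - 13*w/8 - 3/8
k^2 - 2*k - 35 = (k - 7)*(k + 5)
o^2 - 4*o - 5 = (o - 5)*(o + 1)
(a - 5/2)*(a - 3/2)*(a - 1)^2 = a^4 - 6*a^3 + 51*a^2/4 - 23*a/2 + 15/4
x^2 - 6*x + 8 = (x - 4)*(x - 2)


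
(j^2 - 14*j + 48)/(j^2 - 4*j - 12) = (j - 8)/(j + 2)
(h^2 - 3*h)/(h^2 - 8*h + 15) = h/(h - 5)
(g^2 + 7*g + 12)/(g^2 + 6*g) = (g^2 + 7*g + 12)/(g*(g + 6))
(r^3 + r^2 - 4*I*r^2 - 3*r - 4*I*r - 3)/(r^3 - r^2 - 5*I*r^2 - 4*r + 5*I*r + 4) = (r^2 + r*(1 - 3*I) - 3*I)/(r^2 - r*(1 + 4*I) + 4*I)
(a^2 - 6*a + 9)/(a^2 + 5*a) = (a^2 - 6*a + 9)/(a*(a + 5))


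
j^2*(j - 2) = j^3 - 2*j^2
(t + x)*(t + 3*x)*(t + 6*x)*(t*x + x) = t^4*x + 10*t^3*x^2 + t^3*x + 27*t^2*x^3 + 10*t^2*x^2 + 18*t*x^4 + 27*t*x^3 + 18*x^4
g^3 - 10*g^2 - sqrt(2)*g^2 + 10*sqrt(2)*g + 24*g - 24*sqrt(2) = (g - 6)*(g - 4)*(g - sqrt(2))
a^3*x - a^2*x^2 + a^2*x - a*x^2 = a*(a - x)*(a*x + x)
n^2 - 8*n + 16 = (n - 4)^2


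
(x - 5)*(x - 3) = x^2 - 8*x + 15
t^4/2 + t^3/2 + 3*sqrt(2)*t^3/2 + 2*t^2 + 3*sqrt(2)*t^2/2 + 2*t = t*(t/2 + 1/2)*(t + sqrt(2))*(t + 2*sqrt(2))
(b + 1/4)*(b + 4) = b^2 + 17*b/4 + 1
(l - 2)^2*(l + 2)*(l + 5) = l^4 + 3*l^3 - 14*l^2 - 12*l + 40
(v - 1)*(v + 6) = v^2 + 5*v - 6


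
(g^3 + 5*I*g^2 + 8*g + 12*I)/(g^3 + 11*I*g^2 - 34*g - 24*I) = (g - 2*I)/(g + 4*I)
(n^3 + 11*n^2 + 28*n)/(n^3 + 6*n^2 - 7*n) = (n + 4)/(n - 1)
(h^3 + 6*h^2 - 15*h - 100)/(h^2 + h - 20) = h + 5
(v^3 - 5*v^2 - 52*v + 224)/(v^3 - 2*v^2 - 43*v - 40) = (v^2 + 3*v - 28)/(v^2 + 6*v + 5)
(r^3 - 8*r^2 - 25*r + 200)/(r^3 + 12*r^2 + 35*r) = (r^2 - 13*r + 40)/(r*(r + 7))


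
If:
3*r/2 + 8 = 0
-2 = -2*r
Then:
No Solution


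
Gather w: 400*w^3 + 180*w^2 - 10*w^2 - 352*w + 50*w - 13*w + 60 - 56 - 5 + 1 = 400*w^3 + 170*w^2 - 315*w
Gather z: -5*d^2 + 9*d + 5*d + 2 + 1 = -5*d^2 + 14*d + 3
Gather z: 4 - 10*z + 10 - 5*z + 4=18 - 15*z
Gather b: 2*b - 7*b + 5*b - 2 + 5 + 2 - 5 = 0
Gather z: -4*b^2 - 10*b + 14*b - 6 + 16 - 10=-4*b^2 + 4*b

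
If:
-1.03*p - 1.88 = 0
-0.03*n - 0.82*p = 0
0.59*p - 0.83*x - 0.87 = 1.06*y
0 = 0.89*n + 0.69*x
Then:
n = 49.89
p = -1.83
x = -64.35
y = 48.55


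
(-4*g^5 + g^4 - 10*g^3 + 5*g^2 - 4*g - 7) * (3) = -12*g^5 + 3*g^4 - 30*g^3 + 15*g^2 - 12*g - 21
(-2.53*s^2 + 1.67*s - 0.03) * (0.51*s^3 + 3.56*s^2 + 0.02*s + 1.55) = -1.2903*s^5 - 8.1551*s^4 + 5.8793*s^3 - 3.9949*s^2 + 2.5879*s - 0.0465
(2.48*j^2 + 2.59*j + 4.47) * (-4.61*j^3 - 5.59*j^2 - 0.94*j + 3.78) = -11.4328*j^5 - 25.8031*j^4 - 37.416*j^3 - 18.0475*j^2 + 5.5884*j + 16.8966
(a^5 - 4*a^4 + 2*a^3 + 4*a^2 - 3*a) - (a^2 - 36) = a^5 - 4*a^4 + 2*a^3 + 3*a^2 - 3*a + 36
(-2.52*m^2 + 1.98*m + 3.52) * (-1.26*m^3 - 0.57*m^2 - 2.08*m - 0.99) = 3.1752*m^5 - 1.0584*m^4 - 0.3222*m^3 - 3.63*m^2 - 9.2818*m - 3.4848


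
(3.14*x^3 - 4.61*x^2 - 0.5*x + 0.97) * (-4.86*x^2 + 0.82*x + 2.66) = -15.2604*x^5 + 24.9794*x^4 + 7.0022*x^3 - 17.3868*x^2 - 0.5346*x + 2.5802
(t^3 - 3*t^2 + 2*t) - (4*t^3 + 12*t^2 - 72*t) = -3*t^3 - 15*t^2 + 74*t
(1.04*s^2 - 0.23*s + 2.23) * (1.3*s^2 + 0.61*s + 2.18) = 1.352*s^4 + 0.3354*s^3 + 5.0259*s^2 + 0.8589*s + 4.8614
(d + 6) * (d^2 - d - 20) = d^3 + 5*d^2 - 26*d - 120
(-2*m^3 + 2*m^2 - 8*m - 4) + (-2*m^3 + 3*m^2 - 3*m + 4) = -4*m^3 + 5*m^2 - 11*m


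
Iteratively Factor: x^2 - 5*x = (x)*(x - 5)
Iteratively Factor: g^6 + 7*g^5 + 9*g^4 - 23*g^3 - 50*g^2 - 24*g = (g + 4)*(g^5 + 3*g^4 - 3*g^3 - 11*g^2 - 6*g) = (g + 1)*(g + 4)*(g^4 + 2*g^3 - 5*g^2 - 6*g) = g*(g + 1)*(g + 4)*(g^3 + 2*g^2 - 5*g - 6) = g*(g - 2)*(g + 1)*(g + 4)*(g^2 + 4*g + 3) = g*(g - 2)*(g + 1)*(g + 3)*(g + 4)*(g + 1)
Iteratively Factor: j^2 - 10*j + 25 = (j - 5)*(j - 5)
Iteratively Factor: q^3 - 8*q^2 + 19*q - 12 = (q - 4)*(q^2 - 4*q + 3) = (q - 4)*(q - 3)*(q - 1)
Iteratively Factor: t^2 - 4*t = (t - 4)*(t)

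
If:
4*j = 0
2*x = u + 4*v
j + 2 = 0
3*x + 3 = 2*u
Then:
No Solution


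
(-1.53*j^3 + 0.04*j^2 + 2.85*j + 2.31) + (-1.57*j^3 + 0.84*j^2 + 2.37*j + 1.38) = -3.1*j^3 + 0.88*j^2 + 5.22*j + 3.69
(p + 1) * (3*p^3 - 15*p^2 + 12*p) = 3*p^4 - 12*p^3 - 3*p^2 + 12*p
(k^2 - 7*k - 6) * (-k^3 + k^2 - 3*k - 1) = -k^5 + 8*k^4 - 4*k^3 + 14*k^2 + 25*k + 6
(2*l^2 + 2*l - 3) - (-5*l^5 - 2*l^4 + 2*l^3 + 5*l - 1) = 5*l^5 + 2*l^4 - 2*l^3 + 2*l^2 - 3*l - 2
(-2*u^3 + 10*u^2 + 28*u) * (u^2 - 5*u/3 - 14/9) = -2*u^5 + 40*u^4/3 + 130*u^3/9 - 560*u^2/9 - 392*u/9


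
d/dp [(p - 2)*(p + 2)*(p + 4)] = 3*p^2 + 8*p - 4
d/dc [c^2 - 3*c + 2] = 2*c - 3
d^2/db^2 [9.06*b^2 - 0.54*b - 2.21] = 18.1200000000000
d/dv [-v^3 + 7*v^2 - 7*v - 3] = -3*v^2 + 14*v - 7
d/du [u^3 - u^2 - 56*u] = 3*u^2 - 2*u - 56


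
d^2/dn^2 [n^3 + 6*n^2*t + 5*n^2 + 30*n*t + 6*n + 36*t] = 6*n + 12*t + 10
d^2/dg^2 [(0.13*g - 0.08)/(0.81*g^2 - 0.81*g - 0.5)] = ((0.3402 - 0.6318*g)*(-0.81*g^2 + 0.81*g + 0.5) - (0.13*g - 0.08)*(1.62*g - 0.81)*(3.24*g - 1.62))/(-0.81*g^2 + 0.81*g + 0.5)^3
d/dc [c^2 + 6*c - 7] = 2*c + 6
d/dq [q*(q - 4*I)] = 2*q - 4*I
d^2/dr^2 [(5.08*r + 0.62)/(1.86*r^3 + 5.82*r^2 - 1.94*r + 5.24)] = (105.448608*r^5 + 355.69152*r^4 + 488.190912*r^3 - 481.558464*r^2 - 1007.800848*r + 70.133328)/(6.434856*r^9 + 60.404616*r^8 + 168.87312*r^7 + 125.516952*r^6 + 164.207808*r^5 + 484.738488*r^4 - 209.070728*r^3 + 538.573488*r^2 - 159.803232*r + 143.877824)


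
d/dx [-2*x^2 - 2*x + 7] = -4*x - 2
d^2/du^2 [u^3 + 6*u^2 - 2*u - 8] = 6*u + 12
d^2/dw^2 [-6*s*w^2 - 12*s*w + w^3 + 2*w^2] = -12*s + 6*w + 4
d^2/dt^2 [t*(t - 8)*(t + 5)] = 6*t - 6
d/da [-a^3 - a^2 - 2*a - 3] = -3*a^2 - 2*a - 2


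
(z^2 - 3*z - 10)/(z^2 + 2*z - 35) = (z + 2)/(z + 7)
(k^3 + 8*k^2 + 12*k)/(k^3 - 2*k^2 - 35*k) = (k^2 + 8*k + 12)/(k^2 - 2*k - 35)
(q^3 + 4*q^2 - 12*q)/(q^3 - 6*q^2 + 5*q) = (q^2 + 4*q - 12)/(q^2 - 6*q + 5)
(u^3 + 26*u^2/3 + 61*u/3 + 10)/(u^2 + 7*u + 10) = (u^2 + 11*u/3 + 2)/(u + 2)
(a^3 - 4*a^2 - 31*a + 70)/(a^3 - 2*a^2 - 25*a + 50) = (a - 7)/(a - 5)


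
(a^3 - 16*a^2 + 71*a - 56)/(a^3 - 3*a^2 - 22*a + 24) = (a^2 - 15*a + 56)/(a^2 - 2*a - 24)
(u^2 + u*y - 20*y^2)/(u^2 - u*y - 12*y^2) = (u + 5*y)/(u + 3*y)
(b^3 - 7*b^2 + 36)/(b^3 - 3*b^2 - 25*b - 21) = (-b^3 + 7*b^2 - 36)/(-b^3 + 3*b^2 + 25*b + 21)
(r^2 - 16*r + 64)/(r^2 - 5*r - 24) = (r - 8)/(r + 3)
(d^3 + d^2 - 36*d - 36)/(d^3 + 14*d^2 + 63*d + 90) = (d^2 - 5*d - 6)/(d^2 + 8*d + 15)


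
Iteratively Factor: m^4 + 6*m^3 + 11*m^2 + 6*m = (m + 1)*(m^3 + 5*m^2 + 6*m) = (m + 1)*(m + 2)*(m^2 + 3*m) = m*(m + 1)*(m + 2)*(m + 3)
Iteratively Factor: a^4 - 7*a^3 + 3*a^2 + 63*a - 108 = (a - 3)*(a^3 - 4*a^2 - 9*a + 36) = (a - 3)^2*(a^2 - a - 12) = (a - 4)*(a - 3)^2*(a + 3)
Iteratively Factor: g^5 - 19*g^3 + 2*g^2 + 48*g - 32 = (g + 4)*(g^4 - 4*g^3 - 3*g^2 + 14*g - 8) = (g + 2)*(g + 4)*(g^3 - 6*g^2 + 9*g - 4) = (g - 1)*(g + 2)*(g + 4)*(g^2 - 5*g + 4) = (g - 4)*(g - 1)*(g + 2)*(g + 4)*(g - 1)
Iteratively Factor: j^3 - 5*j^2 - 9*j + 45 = (j - 3)*(j^2 - 2*j - 15) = (j - 5)*(j - 3)*(j + 3)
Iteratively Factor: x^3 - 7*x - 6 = (x - 3)*(x^2 + 3*x + 2) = (x - 3)*(x + 2)*(x + 1)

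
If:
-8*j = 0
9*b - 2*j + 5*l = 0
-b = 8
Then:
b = -8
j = 0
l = 72/5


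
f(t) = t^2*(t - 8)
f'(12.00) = 240.00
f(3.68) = -58.50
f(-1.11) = -11.22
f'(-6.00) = 204.00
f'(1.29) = -15.65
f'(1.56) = -17.66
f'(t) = t^2 + 2*t*(t - 8) = t*(3*t - 16)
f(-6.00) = -504.00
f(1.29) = -11.17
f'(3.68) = -18.25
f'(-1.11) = 21.46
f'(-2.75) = 66.69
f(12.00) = 576.00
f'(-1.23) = 24.22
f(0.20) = -0.31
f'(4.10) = -15.17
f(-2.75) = -81.30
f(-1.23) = -13.96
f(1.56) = -15.67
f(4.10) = -65.56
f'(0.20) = -3.08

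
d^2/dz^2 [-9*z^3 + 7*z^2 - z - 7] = 14 - 54*z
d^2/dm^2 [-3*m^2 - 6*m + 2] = -6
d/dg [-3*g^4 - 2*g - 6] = -12*g^3 - 2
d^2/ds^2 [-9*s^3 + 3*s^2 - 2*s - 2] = 6 - 54*s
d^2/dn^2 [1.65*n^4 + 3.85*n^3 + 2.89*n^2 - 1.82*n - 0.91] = 19.8*n^2 + 23.1*n + 5.78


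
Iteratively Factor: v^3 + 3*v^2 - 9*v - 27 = (v + 3)*(v^2 - 9) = (v - 3)*(v + 3)*(v + 3)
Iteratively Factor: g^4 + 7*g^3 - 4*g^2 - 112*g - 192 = (g + 4)*(g^3 + 3*g^2 - 16*g - 48) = (g - 4)*(g + 4)*(g^2 + 7*g + 12) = (g - 4)*(g + 4)^2*(g + 3)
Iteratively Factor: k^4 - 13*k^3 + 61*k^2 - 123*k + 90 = (k - 3)*(k^3 - 10*k^2 + 31*k - 30) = (k - 3)*(k - 2)*(k^2 - 8*k + 15) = (k - 3)^2*(k - 2)*(k - 5)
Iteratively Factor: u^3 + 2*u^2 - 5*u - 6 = (u + 3)*(u^2 - u - 2) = (u + 1)*(u + 3)*(u - 2)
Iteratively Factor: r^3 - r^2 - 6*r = (r + 2)*(r^2 - 3*r) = r*(r + 2)*(r - 3)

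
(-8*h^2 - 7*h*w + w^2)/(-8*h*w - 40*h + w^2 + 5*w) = (h + w)/(w + 5)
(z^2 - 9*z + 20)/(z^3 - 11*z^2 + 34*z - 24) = (z - 5)/(z^2 - 7*z + 6)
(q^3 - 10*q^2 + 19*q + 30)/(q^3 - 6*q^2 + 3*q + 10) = (q - 6)/(q - 2)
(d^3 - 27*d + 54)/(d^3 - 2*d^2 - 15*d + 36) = (d + 6)/(d + 4)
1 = 1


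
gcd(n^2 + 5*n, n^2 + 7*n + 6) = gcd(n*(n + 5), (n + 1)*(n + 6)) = 1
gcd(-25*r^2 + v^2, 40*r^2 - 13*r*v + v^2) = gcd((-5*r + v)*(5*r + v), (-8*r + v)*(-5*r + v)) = 5*r - v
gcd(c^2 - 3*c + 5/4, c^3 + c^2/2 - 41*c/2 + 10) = c - 1/2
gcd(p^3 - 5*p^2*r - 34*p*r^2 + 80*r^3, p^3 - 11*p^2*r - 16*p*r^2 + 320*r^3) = p^2 - 3*p*r - 40*r^2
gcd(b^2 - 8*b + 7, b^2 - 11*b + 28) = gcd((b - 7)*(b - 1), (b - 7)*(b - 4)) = b - 7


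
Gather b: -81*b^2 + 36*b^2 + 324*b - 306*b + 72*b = -45*b^2 + 90*b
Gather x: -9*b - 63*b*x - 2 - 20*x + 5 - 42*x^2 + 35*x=-9*b - 42*x^2 + x*(15 - 63*b) + 3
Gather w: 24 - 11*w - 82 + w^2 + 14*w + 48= w^2 + 3*w - 10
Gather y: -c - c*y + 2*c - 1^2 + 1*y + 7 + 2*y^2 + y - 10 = c + 2*y^2 + y*(2 - c) - 4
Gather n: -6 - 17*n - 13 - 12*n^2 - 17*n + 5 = -12*n^2 - 34*n - 14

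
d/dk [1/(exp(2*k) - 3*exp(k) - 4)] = (3 - 2*exp(k))*exp(k)/(-exp(2*k) + 3*exp(k) + 4)^2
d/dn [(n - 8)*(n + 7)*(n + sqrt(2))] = 3*n^2 - 2*n + 2*sqrt(2)*n - 56 - sqrt(2)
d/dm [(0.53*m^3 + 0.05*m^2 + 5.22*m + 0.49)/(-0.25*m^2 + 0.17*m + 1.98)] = (-0.1325*m^4 + 0.1802*m^3 + 4.4617*m^2 + 0.443*m + 10.2523)/(0.0625*m^4 - 0.085*m^3 - 0.9611*m^2 + 0.6732*m + 3.9204)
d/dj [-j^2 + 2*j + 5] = 2 - 2*j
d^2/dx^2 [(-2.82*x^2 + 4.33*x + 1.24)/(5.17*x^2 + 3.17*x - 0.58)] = (323.90567*x^3 + 148.126704*x^2 + 199.837044*x + 46.38278)/(138.188413*x^6 + 254.191839*x^5 + 109.350153*x^4 - 25.178359*x^3 - 12.267522*x^2 + 3.199164*x - 0.195112)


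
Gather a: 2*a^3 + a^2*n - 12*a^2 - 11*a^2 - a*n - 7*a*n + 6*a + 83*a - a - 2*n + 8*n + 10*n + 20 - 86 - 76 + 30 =2*a^3 + a^2*(n - 23) + a*(88 - 8*n) + 16*n - 112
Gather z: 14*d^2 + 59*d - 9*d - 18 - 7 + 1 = 14*d^2 + 50*d - 24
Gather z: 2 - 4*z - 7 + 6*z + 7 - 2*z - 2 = 0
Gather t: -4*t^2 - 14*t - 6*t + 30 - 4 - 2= -4*t^2 - 20*t + 24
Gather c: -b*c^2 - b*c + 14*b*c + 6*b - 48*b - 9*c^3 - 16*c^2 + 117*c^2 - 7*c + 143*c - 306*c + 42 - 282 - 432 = -42*b - 9*c^3 + c^2*(101 - b) + c*(13*b - 170) - 672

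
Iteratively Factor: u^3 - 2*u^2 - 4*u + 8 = (u - 2)*(u^2 - 4) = (u - 2)^2*(u + 2)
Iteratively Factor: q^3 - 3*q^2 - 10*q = (q)*(q^2 - 3*q - 10) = q*(q + 2)*(q - 5)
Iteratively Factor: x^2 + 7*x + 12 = (x + 4)*(x + 3)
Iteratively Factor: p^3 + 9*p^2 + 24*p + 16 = (p + 4)*(p^2 + 5*p + 4) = (p + 1)*(p + 4)*(p + 4)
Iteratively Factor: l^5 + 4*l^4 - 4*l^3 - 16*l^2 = (l + 2)*(l^4 + 2*l^3 - 8*l^2) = l*(l + 2)*(l^3 + 2*l^2 - 8*l) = l*(l - 2)*(l + 2)*(l^2 + 4*l) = l^2*(l - 2)*(l + 2)*(l + 4)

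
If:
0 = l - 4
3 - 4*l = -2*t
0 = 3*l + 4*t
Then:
No Solution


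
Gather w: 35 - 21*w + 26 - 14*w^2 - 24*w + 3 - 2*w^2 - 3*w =-16*w^2 - 48*w + 64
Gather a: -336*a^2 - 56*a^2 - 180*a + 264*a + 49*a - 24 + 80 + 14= -392*a^2 + 133*a + 70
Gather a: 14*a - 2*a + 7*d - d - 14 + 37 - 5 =12*a + 6*d + 18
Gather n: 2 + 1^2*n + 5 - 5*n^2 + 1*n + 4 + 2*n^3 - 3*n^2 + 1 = 2*n^3 - 8*n^2 + 2*n + 12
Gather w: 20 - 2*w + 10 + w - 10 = 20 - w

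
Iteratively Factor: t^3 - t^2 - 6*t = (t - 3)*(t^2 + 2*t) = (t - 3)*(t + 2)*(t)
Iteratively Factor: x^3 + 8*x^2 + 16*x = (x + 4)*(x^2 + 4*x) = (x + 4)^2*(x)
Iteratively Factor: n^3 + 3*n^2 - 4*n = (n - 1)*(n^2 + 4*n) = n*(n - 1)*(n + 4)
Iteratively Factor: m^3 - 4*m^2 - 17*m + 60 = (m - 5)*(m^2 + m - 12) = (m - 5)*(m - 3)*(m + 4)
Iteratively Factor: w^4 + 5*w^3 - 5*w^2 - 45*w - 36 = (w + 3)*(w^3 + 2*w^2 - 11*w - 12) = (w + 3)*(w + 4)*(w^2 - 2*w - 3) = (w - 3)*(w + 3)*(w + 4)*(w + 1)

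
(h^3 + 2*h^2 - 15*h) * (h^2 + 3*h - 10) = h^5 + 5*h^4 - 19*h^3 - 65*h^2 + 150*h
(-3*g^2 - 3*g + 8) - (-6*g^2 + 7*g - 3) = 3*g^2 - 10*g + 11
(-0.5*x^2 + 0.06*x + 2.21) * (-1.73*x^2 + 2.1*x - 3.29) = 0.865*x^4 - 1.1538*x^3 - 2.0523*x^2 + 4.4436*x - 7.2709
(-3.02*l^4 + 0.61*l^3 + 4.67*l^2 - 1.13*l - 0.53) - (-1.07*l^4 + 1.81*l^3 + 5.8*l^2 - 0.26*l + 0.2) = -1.95*l^4 - 1.2*l^3 - 1.13*l^2 - 0.87*l - 0.73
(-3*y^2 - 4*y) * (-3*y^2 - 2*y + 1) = 9*y^4 + 18*y^3 + 5*y^2 - 4*y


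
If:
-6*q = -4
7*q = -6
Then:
No Solution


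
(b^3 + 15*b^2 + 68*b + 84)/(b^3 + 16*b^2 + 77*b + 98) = (b + 6)/(b + 7)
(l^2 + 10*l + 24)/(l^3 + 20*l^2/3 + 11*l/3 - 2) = 3*(l + 4)/(3*l^2 + 2*l - 1)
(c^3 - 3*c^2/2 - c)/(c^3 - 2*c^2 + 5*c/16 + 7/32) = 16*c*(2*c^2 - 3*c - 2)/(32*c^3 - 64*c^2 + 10*c + 7)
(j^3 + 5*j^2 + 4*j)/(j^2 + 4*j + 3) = j*(j + 4)/(j + 3)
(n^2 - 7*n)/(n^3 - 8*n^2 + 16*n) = (n - 7)/(n^2 - 8*n + 16)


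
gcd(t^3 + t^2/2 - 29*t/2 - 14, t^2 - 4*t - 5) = t + 1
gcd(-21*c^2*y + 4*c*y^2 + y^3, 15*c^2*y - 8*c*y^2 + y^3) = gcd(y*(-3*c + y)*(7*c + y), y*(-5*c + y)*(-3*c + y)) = -3*c*y + y^2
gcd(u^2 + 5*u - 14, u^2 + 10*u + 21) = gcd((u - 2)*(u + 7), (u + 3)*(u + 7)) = u + 7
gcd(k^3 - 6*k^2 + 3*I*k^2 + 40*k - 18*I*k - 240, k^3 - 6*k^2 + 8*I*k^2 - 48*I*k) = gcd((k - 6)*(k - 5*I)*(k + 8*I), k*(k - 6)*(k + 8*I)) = k^2 + k*(-6 + 8*I) - 48*I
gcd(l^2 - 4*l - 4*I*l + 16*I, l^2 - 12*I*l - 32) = l - 4*I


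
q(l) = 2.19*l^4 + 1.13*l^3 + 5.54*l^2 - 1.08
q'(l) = 8.76*l^3 + 3.39*l^2 + 11.08*l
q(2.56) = 148.24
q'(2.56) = 197.55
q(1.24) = 14.77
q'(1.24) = 35.65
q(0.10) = -1.02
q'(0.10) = 1.15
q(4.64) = 1246.19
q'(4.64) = 999.50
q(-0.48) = 0.19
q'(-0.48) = -5.51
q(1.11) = 10.62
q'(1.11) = 28.46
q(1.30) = 17.02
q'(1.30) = 39.38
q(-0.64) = 1.26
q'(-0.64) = -8.00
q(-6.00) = 2792.52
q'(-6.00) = -1836.60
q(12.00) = 48161.16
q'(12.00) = 15758.40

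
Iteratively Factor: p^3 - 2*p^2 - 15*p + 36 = (p + 4)*(p^2 - 6*p + 9) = (p - 3)*(p + 4)*(p - 3)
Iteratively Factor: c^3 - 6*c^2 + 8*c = (c)*(c^2 - 6*c + 8) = c*(c - 4)*(c - 2)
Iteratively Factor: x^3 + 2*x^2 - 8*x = (x)*(x^2 + 2*x - 8) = x*(x - 2)*(x + 4)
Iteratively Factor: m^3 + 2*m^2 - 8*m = (m)*(m^2 + 2*m - 8) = m*(m + 4)*(m - 2)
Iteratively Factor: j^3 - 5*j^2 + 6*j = (j - 2)*(j^2 - 3*j) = j*(j - 2)*(j - 3)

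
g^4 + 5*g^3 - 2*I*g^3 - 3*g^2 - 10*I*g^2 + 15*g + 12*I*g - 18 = (g - 1)*(g + 6)*(g - 3*I)*(g + I)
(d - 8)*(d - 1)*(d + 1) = d^3 - 8*d^2 - d + 8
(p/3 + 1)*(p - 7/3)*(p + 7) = p^3/3 + 23*p^2/9 - 7*p/9 - 49/3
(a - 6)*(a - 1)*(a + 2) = a^3 - 5*a^2 - 8*a + 12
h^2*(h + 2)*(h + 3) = h^4 + 5*h^3 + 6*h^2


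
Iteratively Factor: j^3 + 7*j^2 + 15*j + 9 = (j + 1)*(j^2 + 6*j + 9) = (j + 1)*(j + 3)*(j + 3)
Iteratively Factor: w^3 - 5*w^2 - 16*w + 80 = (w - 5)*(w^2 - 16) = (w - 5)*(w + 4)*(w - 4)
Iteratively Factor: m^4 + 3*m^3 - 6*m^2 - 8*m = (m)*(m^3 + 3*m^2 - 6*m - 8) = m*(m + 1)*(m^2 + 2*m - 8) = m*(m - 2)*(m + 1)*(m + 4)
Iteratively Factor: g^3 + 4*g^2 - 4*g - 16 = (g + 2)*(g^2 + 2*g - 8) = (g - 2)*(g + 2)*(g + 4)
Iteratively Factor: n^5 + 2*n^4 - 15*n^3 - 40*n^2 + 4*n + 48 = (n - 1)*(n^4 + 3*n^3 - 12*n^2 - 52*n - 48) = (n - 1)*(n + 2)*(n^3 + n^2 - 14*n - 24) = (n - 1)*(n + 2)*(n + 3)*(n^2 - 2*n - 8) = (n - 1)*(n + 2)^2*(n + 3)*(n - 4)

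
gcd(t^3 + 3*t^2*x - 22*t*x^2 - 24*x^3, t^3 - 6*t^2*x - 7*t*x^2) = t + x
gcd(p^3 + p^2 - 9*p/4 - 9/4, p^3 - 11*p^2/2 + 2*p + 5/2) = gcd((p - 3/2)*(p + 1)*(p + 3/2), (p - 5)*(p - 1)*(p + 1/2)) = 1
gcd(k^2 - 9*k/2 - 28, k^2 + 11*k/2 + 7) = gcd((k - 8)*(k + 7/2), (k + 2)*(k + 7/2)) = k + 7/2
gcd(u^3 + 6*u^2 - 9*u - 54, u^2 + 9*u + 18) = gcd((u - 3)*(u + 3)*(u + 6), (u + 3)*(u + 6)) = u^2 + 9*u + 18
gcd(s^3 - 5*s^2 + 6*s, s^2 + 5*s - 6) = 1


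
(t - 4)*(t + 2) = t^2 - 2*t - 8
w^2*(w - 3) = w^3 - 3*w^2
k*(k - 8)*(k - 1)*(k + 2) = k^4 - 7*k^3 - 10*k^2 + 16*k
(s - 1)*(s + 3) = s^2 + 2*s - 3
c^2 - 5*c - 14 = (c - 7)*(c + 2)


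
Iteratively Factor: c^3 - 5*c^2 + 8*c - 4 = (c - 2)*(c^2 - 3*c + 2) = (c - 2)^2*(c - 1)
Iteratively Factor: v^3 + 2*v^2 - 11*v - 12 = (v + 1)*(v^2 + v - 12) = (v - 3)*(v + 1)*(v + 4)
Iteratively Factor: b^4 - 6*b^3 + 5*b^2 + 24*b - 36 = (b - 3)*(b^3 - 3*b^2 - 4*b + 12) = (b - 3)*(b - 2)*(b^2 - b - 6) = (b - 3)^2*(b - 2)*(b + 2)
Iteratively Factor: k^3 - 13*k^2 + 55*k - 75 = (k - 5)*(k^2 - 8*k + 15) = (k - 5)*(k - 3)*(k - 5)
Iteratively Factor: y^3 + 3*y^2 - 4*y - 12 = (y + 2)*(y^2 + y - 6) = (y - 2)*(y + 2)*(y + 3)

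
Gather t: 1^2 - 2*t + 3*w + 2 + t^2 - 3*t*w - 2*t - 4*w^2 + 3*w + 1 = t^2 + t*(-3*w - 4) - 4*w^2 + 6*w + 4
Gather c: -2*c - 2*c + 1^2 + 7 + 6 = 14 - 4*c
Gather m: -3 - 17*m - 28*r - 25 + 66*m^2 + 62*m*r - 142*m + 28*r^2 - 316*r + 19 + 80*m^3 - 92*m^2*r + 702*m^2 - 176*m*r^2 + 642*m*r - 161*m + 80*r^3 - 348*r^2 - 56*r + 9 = 80*m^3 + m^2*(768 - 92*r) + m*(-176*r^2 + 704*r - 320) + 80*r^3 - 320*r^2 - 400*r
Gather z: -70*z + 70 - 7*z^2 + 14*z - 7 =-7*z^2 - 56*z + 63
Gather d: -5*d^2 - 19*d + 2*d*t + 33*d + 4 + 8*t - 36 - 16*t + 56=-5*d^2 + d*(2*t + 14) - 8*t + 24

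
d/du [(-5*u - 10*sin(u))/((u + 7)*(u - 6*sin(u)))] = 5*(-8*u^2*cos(u) + u^2 + 4*u*sin(u) - 56*u*cos(u) - 12*sin(u)^2 + 56*sin(u))/((u + 7)^2*(u - 6*sin(u))^2)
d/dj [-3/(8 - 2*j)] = -3/(2*(j - 4)^2)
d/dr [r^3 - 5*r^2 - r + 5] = 3*r^2 - 10*r - 1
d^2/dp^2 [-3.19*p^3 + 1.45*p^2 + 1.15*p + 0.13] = 2.9 - 19.14*p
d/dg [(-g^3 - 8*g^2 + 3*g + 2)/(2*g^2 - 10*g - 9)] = (-2*g^4 + 20*g^3 + 101*g^2 + 136*g - 7)/(4*g^4 - 40*g^3 + 64*g^2 + 180*g + 81)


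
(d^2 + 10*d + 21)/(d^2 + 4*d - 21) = (d + 3)/(d - 3)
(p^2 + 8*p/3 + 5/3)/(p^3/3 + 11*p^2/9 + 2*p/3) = 3*(3*p^2 + 8*p + 5)/(p*(3*p^2 + 11*p + 6))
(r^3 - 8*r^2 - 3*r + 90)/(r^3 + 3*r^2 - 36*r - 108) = (r - 5)/(r + 6)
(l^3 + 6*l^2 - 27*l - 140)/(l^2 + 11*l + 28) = l - 5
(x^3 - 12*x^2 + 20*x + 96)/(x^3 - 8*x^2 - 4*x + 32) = (x - 6)/(x - 2)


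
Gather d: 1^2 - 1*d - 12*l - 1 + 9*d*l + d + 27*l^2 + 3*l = 9*d*l + 27*l^2 - 9*l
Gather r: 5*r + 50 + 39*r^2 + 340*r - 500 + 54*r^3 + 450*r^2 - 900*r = 54*r^3 + 489*r^2 - 555*r - 450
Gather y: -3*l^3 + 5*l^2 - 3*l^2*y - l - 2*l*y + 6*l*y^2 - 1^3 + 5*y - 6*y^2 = -3*l^3 + 5*l^2 - l + y^2*(6*l - 6) + y*(-3*l^2 - 2*l + 5) - 1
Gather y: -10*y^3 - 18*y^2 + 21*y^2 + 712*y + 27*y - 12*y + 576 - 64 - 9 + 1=-10*y^3 + 3*y^2 + 727*y + 504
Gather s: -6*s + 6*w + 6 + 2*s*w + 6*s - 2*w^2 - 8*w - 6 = 2*s*w - 2*w^2 - 2*w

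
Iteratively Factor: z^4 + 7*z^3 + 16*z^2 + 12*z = (z + 3)*(z^3 + 4*z^2 + 4*z) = (z + 2)*(z + 3)*(z^2 + 2*z) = z*(z + 2)*(z + 3)*(z + 2)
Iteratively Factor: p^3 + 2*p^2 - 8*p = (p)*(p^2 + 2*p - 8) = p*(p + 4)*(p - 2)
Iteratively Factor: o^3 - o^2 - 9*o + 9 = (o + 3)*(o^2 - 4*o + 3) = (o - 3)*(o + 3)*(o - 1)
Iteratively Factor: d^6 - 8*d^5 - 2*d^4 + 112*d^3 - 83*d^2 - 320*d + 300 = (d - 5)*(d^5 - 3*d^4 - 17*d^3 + 27*d^2 + 52*d - 60) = (d - 5)^2*(d^4 + 2*d^3 - 7*d^2 - 8*d + 12) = (d - 5)^2*(d + 2)*(d^3 - 7*d + 6) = (d - 5)^2*(d - 2)*(d + 2)*(d^2 + 2*d - 3) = (d - 5)^2*(d - 2)*(d + 2)*(d + 3)*(d - 1)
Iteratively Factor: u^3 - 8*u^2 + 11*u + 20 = (u - 4)*(u^2 - 4*u - 5) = (u - 5)*(u - 4)*(u + 1)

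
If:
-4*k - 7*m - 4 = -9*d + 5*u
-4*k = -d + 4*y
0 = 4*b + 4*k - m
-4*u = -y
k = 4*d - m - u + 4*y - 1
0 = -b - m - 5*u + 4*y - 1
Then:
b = 65/3771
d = -316/3771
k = -71/419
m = -2296/3771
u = 140/3771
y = 560/3771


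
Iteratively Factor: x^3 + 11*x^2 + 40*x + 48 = (x + 4)*(x^2 + 7*x + 12) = (x + 4)^2*(x + 3)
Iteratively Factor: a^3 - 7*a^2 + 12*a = (a - 4)*(a^2 - 3*a) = (a - 4)*(a - 3)*(a)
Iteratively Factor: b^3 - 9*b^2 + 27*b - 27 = (b - 3)*(b^2 - 6*b + 9) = (b - 3)^2*(b - 3)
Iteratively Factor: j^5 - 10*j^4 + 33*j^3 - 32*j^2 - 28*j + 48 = (j - 2)*(j^4 - 8*j^3 + 17*j^2 + 2*j - 24) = (j - 2)*(j + 1)*(j^3 - 9*j^2 + 26*j - 24) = (j - 3)*(j - 2)*(j + 1)*(j^2 - 6*j + 8) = (j - 4)*(j - 3)*(j - 2)*(j + 1)*(j - 2)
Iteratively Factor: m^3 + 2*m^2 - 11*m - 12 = (m - 3)*(m^2 + 5*m + 4) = (m - 3)*(m + 1)*(m + 4)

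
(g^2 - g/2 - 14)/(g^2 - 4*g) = (g + 7/2)/g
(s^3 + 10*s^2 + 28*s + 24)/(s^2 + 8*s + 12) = s + 2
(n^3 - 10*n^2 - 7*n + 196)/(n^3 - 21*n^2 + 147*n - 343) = (n + 4)/(n - 7)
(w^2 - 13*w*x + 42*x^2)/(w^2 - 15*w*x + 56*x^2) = (-w + 6*x)/(-w + 8*x)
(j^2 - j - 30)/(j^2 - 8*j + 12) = (j + 5)/(j - 2)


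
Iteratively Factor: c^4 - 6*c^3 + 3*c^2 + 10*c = (c - 5)*(c^3 - c^2 - 2*c) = (c - 5)*(c + 1)*(c^2 - 2*c) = c*(c - 5)*(c + 1)*(c - 2)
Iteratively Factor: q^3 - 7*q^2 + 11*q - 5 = (q - 5)*(q^2 - 2*q + 1) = (q - 5)*(q - 1)*(q - 1)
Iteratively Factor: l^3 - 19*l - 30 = (l - 5)*(l^2 + 5*l + 6) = (l - 5)*(l + 2)*(l + 3)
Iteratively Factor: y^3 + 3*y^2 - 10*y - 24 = (y + 2)*(y^2 + y - 12) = (y - 3)*(y + 2)*(y + 4)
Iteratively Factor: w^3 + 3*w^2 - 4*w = (w)*(w^2 + 3*w - 4) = w*(w + 4)*(w - 1)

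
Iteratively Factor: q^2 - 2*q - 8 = (q - 4)*(q + 2)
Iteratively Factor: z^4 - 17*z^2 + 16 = (z - 1)*(z^3 + z^2 - 16*z - 16) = (z - 1)*(z + 1)*(z^2 - 16) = (z - 1)*(z + 1)*(z + 4)*(z - 4)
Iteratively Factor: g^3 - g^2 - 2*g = (g - 2)*(g^2 + g) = g*(g - 2)*(g + 1)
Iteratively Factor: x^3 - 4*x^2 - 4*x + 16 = (x - 2)*(x^2 - 2*x - 8) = (x - 2)*(x + 2)*(x - 4)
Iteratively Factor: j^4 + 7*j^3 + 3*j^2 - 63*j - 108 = (j - 3)*(j^3 + 10*j^2 + 33*j + 36) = (j - 3)*(j + 3)*(j^2 + 7*j + 12) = (j - 3)*(j + 3)^2*(j + 4)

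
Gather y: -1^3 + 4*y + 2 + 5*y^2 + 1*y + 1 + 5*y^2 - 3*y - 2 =10*y^2 + 2*y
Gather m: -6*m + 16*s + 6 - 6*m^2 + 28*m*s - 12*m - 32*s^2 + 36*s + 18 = -6*m^2 + m*(28*s - 18) - 32*s^2 + 52*s + 24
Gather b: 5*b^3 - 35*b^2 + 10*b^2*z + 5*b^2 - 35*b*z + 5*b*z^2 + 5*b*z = 5*b^3 + b^2*(10*z - 30) + b*(5*z^2 - 30*z)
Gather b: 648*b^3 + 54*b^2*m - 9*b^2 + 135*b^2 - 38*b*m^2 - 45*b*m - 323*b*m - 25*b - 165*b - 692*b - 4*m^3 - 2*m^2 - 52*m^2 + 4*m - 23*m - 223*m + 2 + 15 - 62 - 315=648*b^3 + b^2*(54*m + 126) + b*(-38*m^2 - 368*m - 882) - 4*m^3 - 54*m^2 - 242*m - 360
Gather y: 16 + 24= 40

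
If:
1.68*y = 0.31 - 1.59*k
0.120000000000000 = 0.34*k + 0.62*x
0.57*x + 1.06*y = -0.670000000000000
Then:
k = 0.74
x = -0.21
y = -0.52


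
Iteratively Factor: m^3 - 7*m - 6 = (m + 1)*(m^2 - m - 6) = (m - 3)*(m + 1)*(m + 2)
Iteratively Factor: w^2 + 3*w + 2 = (w + 1)*(w + 2)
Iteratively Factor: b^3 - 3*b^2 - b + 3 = (b - 3)*(b^2 - 1) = (b - 3)*(b - 1)*(b + 1)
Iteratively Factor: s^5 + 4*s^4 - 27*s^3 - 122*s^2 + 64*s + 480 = (s + 4)*(s^4 - 27*s^2 - 14*s + 120) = (s - 2)*(s + 4)*(s^3 + 2*s^2 - 23*s - 60) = (s - 2)*(s + 3)*(s + 4)*(s^2 - s - 20) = (s - 5)*(s - 2)*(s + 3)*(s + 4)*(s + 4)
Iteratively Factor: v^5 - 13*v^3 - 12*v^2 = (v - 4)*(v^4 + 4*v^3 + 3*v^2) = v*(v - 4)*(v^3 + 4*v^2 + 3*v) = v*(v - 4)*(v + 1)*(v^2 + 3*v) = v*(v - 4)*(v + 1)*(v + 3)*(v)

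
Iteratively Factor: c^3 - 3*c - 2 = (c + 1)*(c^2 - c - 2) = (c + 1)^2*(c - 2)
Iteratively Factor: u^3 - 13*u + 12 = (u + 4)*(u^2 - 4*u + 3) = (u - 1)*(u + 4)*(u - 3)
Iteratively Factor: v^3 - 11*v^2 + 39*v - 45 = (v - 3)*(v^2 - 8*v + 15) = (v - 3)^2*(v - 5)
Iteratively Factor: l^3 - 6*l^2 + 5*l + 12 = (l + 1)*(l^2 - 7*l + 12) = (l - 4)*(l + 1)*(l - 3)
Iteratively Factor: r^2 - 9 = (r - 3)*(r + 3)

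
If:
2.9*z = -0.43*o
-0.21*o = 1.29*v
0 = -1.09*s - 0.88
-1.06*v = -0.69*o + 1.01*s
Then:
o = -0.95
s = -0.81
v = 0.15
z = 0.14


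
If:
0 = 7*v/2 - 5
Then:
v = 10/7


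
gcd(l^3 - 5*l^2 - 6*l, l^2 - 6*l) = l^2 - 6*l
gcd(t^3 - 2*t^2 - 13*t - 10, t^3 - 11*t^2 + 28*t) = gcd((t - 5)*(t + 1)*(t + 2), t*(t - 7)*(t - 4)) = 1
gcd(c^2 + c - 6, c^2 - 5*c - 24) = c + 3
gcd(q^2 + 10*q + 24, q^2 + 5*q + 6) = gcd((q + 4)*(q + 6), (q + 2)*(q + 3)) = 1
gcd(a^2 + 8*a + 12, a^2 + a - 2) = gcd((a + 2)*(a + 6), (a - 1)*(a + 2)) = a + 2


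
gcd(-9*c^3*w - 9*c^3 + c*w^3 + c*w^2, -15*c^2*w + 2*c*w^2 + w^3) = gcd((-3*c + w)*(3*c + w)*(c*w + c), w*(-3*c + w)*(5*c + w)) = -3*c + w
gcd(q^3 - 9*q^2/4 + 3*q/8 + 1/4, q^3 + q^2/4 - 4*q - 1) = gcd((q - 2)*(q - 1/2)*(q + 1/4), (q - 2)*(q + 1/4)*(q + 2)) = q^2 - 7*q/4 - 1/2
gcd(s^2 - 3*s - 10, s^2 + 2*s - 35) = s - 5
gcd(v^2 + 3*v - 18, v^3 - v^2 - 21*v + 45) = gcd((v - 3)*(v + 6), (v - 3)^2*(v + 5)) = v - 3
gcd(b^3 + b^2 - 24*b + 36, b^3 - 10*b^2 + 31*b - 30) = b^2 - 5*b + 6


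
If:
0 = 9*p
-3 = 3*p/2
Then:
No Solution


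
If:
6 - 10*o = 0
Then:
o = 3/5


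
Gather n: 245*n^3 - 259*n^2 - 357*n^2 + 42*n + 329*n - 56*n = 245*n^3 - 616*n^2 + 315*n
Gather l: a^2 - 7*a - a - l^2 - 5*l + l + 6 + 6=a^2 - 8*a - l^2 - 4*l + 12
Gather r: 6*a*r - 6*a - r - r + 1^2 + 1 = -6*a + r*(6*a - 2) + 2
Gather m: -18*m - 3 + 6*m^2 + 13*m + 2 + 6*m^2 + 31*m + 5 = 12*m^2 + 26*m + 4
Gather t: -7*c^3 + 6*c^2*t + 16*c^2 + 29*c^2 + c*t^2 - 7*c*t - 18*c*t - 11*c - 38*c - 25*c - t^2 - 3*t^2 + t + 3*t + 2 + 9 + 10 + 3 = -7*c^3 + 45*c^2 - 74*c + t^2*(c - 4) + t*(6*c^2 - 25*c + 4) + 24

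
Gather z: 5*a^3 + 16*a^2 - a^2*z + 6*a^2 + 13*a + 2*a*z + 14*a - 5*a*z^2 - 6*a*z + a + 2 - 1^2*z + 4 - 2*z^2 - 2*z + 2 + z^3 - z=5*a^3 + 22*a^2 + 28*a + z^3 + z^2*(-5*a - 2) + z*(-a^2 - 4*a - 4) + 8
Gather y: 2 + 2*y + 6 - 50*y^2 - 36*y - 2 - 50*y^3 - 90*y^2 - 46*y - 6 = -50*y^3 - 140*y^2 - 80*y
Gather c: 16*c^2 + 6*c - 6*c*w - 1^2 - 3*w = 16*c^2 + c*(6 - 6*w) - 3*w - 1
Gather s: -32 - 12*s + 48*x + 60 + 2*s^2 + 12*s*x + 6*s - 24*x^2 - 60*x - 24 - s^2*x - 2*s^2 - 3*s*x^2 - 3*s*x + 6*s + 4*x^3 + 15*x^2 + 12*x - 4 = -s^2*x + s*(-3*x^2 + 9*x) + 4*x^3 - 9*x^2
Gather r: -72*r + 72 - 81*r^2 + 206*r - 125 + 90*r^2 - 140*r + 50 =9*r^2 - 6*r - 3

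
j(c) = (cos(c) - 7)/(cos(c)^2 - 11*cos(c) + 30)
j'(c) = (2*sin(c)*cos(c) - 11*sin(c))*(cos(c) - 7)/(cos(c)^2 - 11*cos(c) + 30)^2 - sin(c)/(cos(c)^2 - 11*cos(c) + 30)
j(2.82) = -0.19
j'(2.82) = 0.01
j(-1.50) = -0.24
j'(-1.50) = -0.05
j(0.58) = -0.29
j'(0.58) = 0.04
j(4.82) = -0.24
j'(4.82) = -0.05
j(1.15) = -0.26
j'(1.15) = 0.06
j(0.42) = -0.29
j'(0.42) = 0.03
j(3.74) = -0.20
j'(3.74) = -0.02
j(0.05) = -0.30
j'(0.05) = 0.00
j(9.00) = -0.19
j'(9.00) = 0.01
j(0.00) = -0.30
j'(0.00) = 0.00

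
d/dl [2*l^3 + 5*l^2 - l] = 6*l^2 + 10*l - 1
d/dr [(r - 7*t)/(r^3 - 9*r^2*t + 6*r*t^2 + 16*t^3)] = (r^3 - 9*r^2*t + 6*r*t^2 + 16*t^3 - 3*(r - 7*t)*(r^2 - 6*r*t + 2*t^2))/(r^3 - 9*r^2*t + 6*r*t^2 + 16*t^3)^2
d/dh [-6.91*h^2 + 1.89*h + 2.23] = 1.89 - 13.82*h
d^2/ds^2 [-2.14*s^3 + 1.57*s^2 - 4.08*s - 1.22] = 3.14 - 12.84*s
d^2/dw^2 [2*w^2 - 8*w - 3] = 4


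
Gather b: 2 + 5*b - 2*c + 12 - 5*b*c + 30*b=b*(35 - 5*c) - 2*c + 14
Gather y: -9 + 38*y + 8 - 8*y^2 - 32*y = -8*y^2 + 6*y - 1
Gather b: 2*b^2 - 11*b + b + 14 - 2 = 2*b^2 - 10*b + 12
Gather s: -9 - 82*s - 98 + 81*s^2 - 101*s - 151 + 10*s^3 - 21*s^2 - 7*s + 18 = 10*s^3 + 60*s^2 - 190*s - 240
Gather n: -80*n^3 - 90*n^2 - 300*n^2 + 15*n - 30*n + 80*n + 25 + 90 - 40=-80*n^3 - 390*n^2 + 65*n + 75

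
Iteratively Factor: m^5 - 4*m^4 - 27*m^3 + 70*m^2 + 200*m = (m - 5)*(m^4 + m^3 - 22*m^2 - 40*m) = (m - 5)^2*(m^3 + 6*m^2 + 8*m) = m*(m - 5)^2*(m^2 + 6*m + 8) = m*(m - 5)^2*(m + 2)*(m + 4)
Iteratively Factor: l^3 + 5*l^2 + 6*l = (l)*(l^2 + 5*l + 6) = l*(l + 2)*(l + 3)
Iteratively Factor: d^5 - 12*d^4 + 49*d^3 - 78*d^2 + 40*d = (d - 5)*(d^4 - 7*d^3 + 14*d^2 - 8*d) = (d - 5)*(d - 4)*(d^3 - 3*d^2 + 2*d) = (d - 5)*(d - 4)*(d - 2)*(d^2 - d) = d*(d - 5)*(d - 4)*(d - 2)*(d - 1)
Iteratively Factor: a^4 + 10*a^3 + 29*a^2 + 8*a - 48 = (a + 4)*(a^3 + 6*a^2 + 5*a - 12) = (a + 4)^2*(a^2 + 2*a - 3) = (a - 1)*(a + 4)^2*(a + 3)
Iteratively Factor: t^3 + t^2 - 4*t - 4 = (t + 2)*(t^2 - t - 2) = (t - 2)*(t + 2)*(t + 1)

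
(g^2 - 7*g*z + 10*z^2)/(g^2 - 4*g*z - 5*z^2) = (g - 2*z)/(g + z)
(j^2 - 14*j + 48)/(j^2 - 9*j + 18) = (j - 8)/(j - 3)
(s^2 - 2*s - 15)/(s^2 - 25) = (s + 3)/(s + 5)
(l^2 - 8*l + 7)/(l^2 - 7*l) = (l - 1)/l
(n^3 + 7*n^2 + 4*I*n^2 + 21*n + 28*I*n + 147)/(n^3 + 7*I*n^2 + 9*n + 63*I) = (n + 7)/(n + 3*I)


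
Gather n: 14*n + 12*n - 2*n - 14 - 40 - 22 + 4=24*n - 72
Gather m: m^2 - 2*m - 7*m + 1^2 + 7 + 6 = m^2 - 9*m + 14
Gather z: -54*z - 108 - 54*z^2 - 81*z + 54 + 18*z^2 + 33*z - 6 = -36*z^2 - 102*z - 60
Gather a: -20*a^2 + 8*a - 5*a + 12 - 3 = -20*a^2 + 3*a + 9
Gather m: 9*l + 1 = 9*l + 1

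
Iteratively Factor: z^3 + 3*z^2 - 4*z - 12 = (z + 2)*(z^2 + z - 6) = (z + 2)*(z + 3)*(z - 2)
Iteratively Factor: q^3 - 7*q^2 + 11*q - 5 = (q - 1)*(q^2 - 6*q + 5) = (q - 1)^2*(q - 5)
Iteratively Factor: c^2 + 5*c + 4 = (c + 4)*(c + 1)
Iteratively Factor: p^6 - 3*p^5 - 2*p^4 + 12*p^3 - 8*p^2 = (p)*(p^5 - 3*p^4 - 2*p^3 + 12*p^2 - 8*p) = p*(p - 1)*(p^4 - 2*p^3 - 4*p^2 + 8*p) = p*(p - 2)*(p - 1)*(p^3 - 4*p) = p*(p - 2)*(p - 1)*(p + 2)*(p^2 - 2*p) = p^2*(p - 2)*(p - 1)*(p + 2)*(p - 2)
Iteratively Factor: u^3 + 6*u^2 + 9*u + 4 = (u + 1)*(u^2 + 5*u + 4) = (u + 1)*(u + 4)*(u + 1)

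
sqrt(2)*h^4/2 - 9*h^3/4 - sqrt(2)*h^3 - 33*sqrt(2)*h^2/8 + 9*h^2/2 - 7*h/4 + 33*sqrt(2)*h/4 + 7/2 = (h/2 + sqrt(2)/2)*(h - 2)*(h - 7*sqrt(2)/2)*(sqrt(2)*h + 1/2)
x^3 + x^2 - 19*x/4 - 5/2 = (x - 2)*(x + 1/2)*(x + 5/2)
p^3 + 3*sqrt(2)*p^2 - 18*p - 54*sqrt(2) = (p - 3*sqrt(2))*(p + 3*sqrt(2))^2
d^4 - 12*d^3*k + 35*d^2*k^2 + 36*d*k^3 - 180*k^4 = (d - 6*k)*(d - 5*k)*(d - 3*k)*(d + 2*k)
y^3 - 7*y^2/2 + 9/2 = (y - 3)*(y - 3/2)*(y + 1)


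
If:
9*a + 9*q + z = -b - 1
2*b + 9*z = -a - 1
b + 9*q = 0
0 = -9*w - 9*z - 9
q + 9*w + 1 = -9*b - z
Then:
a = -40/481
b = 324/481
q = -36/481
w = -360/481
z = -121/481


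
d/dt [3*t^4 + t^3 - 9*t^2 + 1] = 3*t*(4*t^2 + t - 6)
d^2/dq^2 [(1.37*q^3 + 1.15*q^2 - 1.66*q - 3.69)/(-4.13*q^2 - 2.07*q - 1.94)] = (-5.6843418860808e-14*q^5 - 5.6843418860808e-14*q^4 + 86.5046399999999*q^3 + 399.91407*q^2 + 78.53877*q - 49.49621)/(70.444997*q^6 + 105.923349*q^5 + 152.361069*q^4 + 108.381267*q^3 + 71.569122*q^2 + 23.371956*q + 7.301384)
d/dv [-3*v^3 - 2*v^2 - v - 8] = -9*v^2 - 4*v - 1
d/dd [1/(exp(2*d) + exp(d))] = (-2*exp(d) - 1)*exp(-d)/(exp(d) + 1)^2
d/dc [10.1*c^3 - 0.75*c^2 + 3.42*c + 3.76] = 30.3*c^2 - 1.5*c + 3.42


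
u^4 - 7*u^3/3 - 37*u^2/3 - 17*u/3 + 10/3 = (u - 5)*(u - 1/3)*(u + 1)*(u + 2)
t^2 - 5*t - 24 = (t - 8)*(t + 3)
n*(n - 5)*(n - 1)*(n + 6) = n^4 - 31*n^2 + 30*n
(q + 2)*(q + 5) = q^2 + 7*q + 10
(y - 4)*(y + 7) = y^2 + 3*y - 28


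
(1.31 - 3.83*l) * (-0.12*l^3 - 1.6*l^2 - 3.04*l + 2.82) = 0.4596*l^4 + 5.9708*l^3 + 9.5472*l^2 - 14.783*l + 3.6942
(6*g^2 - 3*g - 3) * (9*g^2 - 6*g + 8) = 54*g^4 - 63*g^3 + 39*g^2 - 6*g - 24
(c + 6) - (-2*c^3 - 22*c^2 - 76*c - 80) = 2*c^3 + 22*c^2 + 77*c + 86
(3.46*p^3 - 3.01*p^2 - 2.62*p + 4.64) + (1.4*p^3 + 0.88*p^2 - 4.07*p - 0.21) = 4.86*p^3 - 2.13*p^2 - 6.69*p + 4.43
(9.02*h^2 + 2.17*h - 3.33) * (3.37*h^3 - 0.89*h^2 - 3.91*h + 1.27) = 30.3974*h^5 - 0.714899999999999*h^4 - 48.4216*h^3 + 5.9344*h^2 + 15.7762*h - 4.2291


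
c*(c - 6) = c^2 - 6*c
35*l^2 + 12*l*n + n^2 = (5*l + n)*(7*l + n)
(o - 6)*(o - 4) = o^2 - 10*o + 24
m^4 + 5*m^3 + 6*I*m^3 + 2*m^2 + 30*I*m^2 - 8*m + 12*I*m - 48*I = (m - 1)*(m + 2)*(m + 4)*(m + 6*I)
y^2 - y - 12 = (y - 4)*(y + 3)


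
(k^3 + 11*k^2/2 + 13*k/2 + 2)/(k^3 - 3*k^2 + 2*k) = (2*k^3 + 11*k^2 + 13*k + 4)/(2*k*(k^2 - 3*k + 2))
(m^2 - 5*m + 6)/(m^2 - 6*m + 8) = (m - 3)/(m - 4)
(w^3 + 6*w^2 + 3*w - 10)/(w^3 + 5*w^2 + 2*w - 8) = (w + 5)/(w + 4)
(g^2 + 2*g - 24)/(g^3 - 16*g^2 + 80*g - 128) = (g + 6)/(g^2 - 12*g + 32)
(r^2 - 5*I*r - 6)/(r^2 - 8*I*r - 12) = (r - 3*I)/(r - 6*I)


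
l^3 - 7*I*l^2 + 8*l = l*(l - 8*I)*(l + I)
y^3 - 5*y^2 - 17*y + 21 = (y - 7)*(y - 1)*(y + 3)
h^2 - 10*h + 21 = (h - 7)*(h - 3)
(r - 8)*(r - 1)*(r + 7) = r^3 - 2*r^2 - 55*r + 56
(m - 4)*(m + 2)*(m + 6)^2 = m^4 + 10*m^3 + 4*m^2 - 168*m - 288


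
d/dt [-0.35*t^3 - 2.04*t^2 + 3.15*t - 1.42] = -1.05*t^2 - 4.08*t + 3.15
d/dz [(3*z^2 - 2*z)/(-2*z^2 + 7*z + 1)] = (17*z^2 + 6*z - 2)/(4*z^4 - 28*z^3 + 45*z^2 + 14*z + 1)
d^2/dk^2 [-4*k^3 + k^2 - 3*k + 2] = 2 - 24*k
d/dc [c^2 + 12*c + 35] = 2*c + 12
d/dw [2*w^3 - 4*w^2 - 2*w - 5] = 6*w^2 - 8*w - 2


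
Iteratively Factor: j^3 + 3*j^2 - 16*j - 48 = (j + 3)*(j^2 - 16) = (j - 4)*(j + 3)*(j + 4)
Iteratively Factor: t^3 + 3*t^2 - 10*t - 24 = (t - 3)*(t^2 + 6*t + 8) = (t - 3)*(t + 4)*(t + 2)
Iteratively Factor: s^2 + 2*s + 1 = (s + 1)*(s + 1)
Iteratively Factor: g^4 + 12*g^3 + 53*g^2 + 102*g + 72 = (g + 3)*(g^3 + 9*g^2 + 26*g + 24) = (g + 3)^2*(g^2 + 6*g + 8) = (g + 2)*(g + 3)^2*(g + 4)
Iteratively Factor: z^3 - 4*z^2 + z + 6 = (z - 3)*(z^2 - z - 2) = (z - 3)*(z - 2)*(z + 1)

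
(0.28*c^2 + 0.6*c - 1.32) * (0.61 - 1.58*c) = -0.4424*c^3 - 0.7772*c^2 + 2.4516*c - 0.8052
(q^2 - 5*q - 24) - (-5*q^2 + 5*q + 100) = 6*q^2 - 10*q - 124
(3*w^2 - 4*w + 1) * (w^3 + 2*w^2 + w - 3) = 3*w^5 + 2*w^4 - 4*w^3 - 11*w^2 + 13*w - 3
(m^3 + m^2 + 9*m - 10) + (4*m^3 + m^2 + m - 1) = 5*m^3 + 2*m^2 + 10*m - 11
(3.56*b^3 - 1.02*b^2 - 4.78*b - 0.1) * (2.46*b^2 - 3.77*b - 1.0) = 8.7576*b^5 - 15.9304*b^4 - 11.4734*b^3 + 18.7946*b^2 + 5.157*b + 0.1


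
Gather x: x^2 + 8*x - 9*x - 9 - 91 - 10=x^2 - x - 110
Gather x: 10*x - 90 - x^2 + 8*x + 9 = -x^2 + 18*x - 81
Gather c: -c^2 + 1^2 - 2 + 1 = -c^2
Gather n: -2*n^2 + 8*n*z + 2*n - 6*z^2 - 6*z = -2*n^2 + n*(8*z + 2) - 6*z^2 - 6*z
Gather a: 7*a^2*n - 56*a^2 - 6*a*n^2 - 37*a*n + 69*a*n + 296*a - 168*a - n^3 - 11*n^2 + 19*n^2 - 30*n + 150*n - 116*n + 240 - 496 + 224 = a^2*(7*n - 56) + a*(-6*n^2 + 32*n + 128) - n^3 + 8*n^2 + 4*n - 32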